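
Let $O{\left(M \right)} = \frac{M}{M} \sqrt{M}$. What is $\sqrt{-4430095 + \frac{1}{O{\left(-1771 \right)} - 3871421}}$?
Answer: $\sqrt{\frac{17150762814996 - 4430095 i \sqrt{1771}}{-3871421 + i \sqrt{1771}}} \approx 2104.8 i$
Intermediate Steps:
$O{\left(M \right)} = \sqrt{M}$ ($O{\left(M \right)} = 1 \sqrt{M} = \sqrt{M}$)
$\sqrt{-4430095 + \frac{1}{O{\left(-1771 \right)} - 3871421}} = \sqrt{-4430095 + \frac{1}{\sqrt{-1771} - 3871421}} = \sqrt{-4430095 + \frac{1}{i \sqrt{1771} - 3871421}} = \sqrt{-4430095 + \frac{1}{-3871421 + i \sqrt{1771}}}$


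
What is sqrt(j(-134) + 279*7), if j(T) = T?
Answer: sqrt(1819) ≈ 42.650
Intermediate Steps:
sqrt(j(-134) + 279*7) = sqrt(-134 + 279*7) = sqrt(-134 + 1953) = sqrt(1819)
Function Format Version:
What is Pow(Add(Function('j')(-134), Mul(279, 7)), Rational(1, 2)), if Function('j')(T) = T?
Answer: Pow(1819, Rational(1, 2)) ≈ 42.650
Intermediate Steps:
Pow(Add(Function('j')(-134), Mul(279, 7)), Rational(1, 2)) = Pow(Add(-134, Mul(279, 7)), Rational(1, 2)) = Pow(Add(-134, 1953), Rational(1, 2)) = Pow(1819, Rational(1, 2))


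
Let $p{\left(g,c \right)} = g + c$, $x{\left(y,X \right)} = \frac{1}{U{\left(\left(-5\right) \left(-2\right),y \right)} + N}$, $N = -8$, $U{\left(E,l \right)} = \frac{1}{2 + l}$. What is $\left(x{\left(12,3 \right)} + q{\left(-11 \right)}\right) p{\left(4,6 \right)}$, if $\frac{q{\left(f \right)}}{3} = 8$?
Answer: $\frac{26500}{111} \approx 238.74$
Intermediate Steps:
$q{\left(f \right)} = 24$ ($q{\left(f \right)} = 3 \cdot 8 = 24$)
$x{\left(y,X \right)} = \frac{1}{-8 + \frac{1}{2 + y}}$ ($x{\left(y,X \right)} = \frac{1}{\frac{1}{2 + y} - 8} = \frac{1}{-8 + \frac{1}{2 + y}}$)
$p{\left(g,c \right)} = c + g$
$\left(x{\left(12,3 \right)} + q{\left(-11 \right)}\right) p{\left(4,6 \right)} = \left(\frac{-2 - 12}{15 + 8 \cdot 12} + 24\right) \left(6 + 4\right) = \left(\frac{-2 - 12}{15 + 96} + 24\right) 10 = \left(\frac{1}{111} \left(-14\right) + 24\right) 10 = \left(- \frac{14}{111} + 24\right) 10 = \frac{2650}{111} \cdot 10 = \frac{26500}{111}$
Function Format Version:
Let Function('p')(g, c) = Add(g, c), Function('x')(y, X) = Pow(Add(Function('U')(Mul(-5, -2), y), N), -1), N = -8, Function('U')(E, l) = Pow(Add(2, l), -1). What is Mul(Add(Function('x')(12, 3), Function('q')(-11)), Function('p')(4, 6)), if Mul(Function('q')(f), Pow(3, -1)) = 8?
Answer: Rational(26500, 111) ≈ 238.74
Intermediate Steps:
Function('q')(f) = 24 (Function('q')(f) = Mul(3, 8) = 24)
Function('x')(y, X) = Pow(Add(-8, Pow(Add(2, y), -1)), -1) (Function('x')(y, X) = Pow(Add(Pow(Add(2, y), -1), -8), -1) = Pow(Add(-8, Pow(Add(2, y), -1)), -1))
Function('p')(g, c) = Add(c, g)
Mul(Add(Function('x')(12, 3), Function('q')(-11)), Function('p')(4, 6)) = Mul(Add(Mul(Pow(Add(15, Mul(8, 12)), -1), Add(-2, Mul(-1, 12))), 24), Add(6, 4)) = Mul(Add(Mul(Pow(Add(15, 96), -1), Add(-2, -12)), 24), 10) = Mul(Add(Mul(Pow(111, -1), -14), 24), 10) = Mul(Add(Mul(Rational(1, 111), -14), 24), 10) = Mul(Add(Rational(-14, 111), 24), 10) = Mul(Rational(2650, 111), 10) = Rational(26500, 111)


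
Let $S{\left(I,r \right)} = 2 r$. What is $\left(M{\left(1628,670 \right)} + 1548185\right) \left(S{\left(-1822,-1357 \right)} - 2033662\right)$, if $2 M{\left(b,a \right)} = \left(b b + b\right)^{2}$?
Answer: $-7161090054015220632$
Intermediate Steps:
$M{\left(b,a \right)} = \frac{\left(b + b^{2}\right)^{2}}{2}$ ($M{\left(b,a \right)} = \frac{\left(b b + b\right)^{2}}{2} = \frac{\left(b^{2} + b\right)^{2}}{2} = \frac{\left(b + b^{2}\right)^{2}}{2}$)
$\left(M{\left(1628,670 \right)} + 1548185\right) \left(S{\left(-1822,-1357 \right)} - 2033662\right) = \left(\frac{1628^{2} \left(1 + 1628\right)^{2}}{2} + 1548185\right) \left(2 \left(-1357\right) - 2033662\right) = \left(\frac{1}{2} \cdot 2650384 \cdot 1629^{2} + 1548185\right) \left(-2714 - 2033662\right) = \left(\frac{1}{2} \cdot 2650384 \cdot 2653641 + 1548185\right) \left(-2036376\right) = \left(3516583824072 + 1548185\right) \left(-2036376\right) = 3516585372257 \left(-2036376\right) = -7161090054015220632$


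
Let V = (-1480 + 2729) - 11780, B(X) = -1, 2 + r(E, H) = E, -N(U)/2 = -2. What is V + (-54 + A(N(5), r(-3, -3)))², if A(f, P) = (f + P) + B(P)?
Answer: -7395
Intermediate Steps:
N(U) = 4 (N(U) = -2*(-2) = 4)
r(E, H) = -2 + E
A(f, P) = -1 + P + f (A(f, P) = (f + P) - 1 = (P + f) - 1 = -1 + P + f)
V = -10531 (V = 1249 - 11780 = -10531)
V + (-54 + A(N(5), r(-3, -3)))² = -10531 + (-54 + (-1 + (-2 - 3) + 4))² = -10531 + (-54 + (-1 - 5 + 4))² = -10531 + (-54 - 2)² = -10531 + (-56)² = -10531 + 3136 = -7395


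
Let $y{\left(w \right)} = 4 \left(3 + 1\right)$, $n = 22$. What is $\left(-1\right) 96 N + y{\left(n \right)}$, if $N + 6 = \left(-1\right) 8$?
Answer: $1360$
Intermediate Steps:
$y{\left(w \right)} = 16$ ($y{\left(w \right)} = 4 \cdot 4 = 16$)
$N = -14$ ($N = -6 - 8 = -14$)
$\left(-1\right) 96 N + y{\left(n \right)} = \left(-1\right) 96 \left(-14\right) + 16 = \left(-96\right) \left(-14\right) + 16 = 1344 + 16 = 1360$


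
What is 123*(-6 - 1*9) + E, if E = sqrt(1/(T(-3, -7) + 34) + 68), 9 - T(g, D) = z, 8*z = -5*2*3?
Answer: -1845 + 4*sqrt(148665)/187 ≈ -1836.8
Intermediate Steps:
z = -15/4 (z = (-5*2*3)/8 = (-10*3)/8 = (1/8)*(-30) = -15/4 ≈ -3.7500)
T(g, D) = 51/4 (T(g, D) = 9 - 1*(-15/4) = 9 + 15/4 = 51/4)
E = 4*sqrt(148665)/187 (E = sqrt(1/(51/4 + 34) + 68) = sqrt(1/(187/4) + 68) = sqrt(4/187 + 68) = sqrt(12720/187) = 4*sqrt(148665)/187 ≈ 8.2475)
123*(-6 - 1*9) + E = 123*(-6 - 1*9) + 4*sqrt(148665)/187 = 123*(-6 - 9) + 4*sqrt(148665)/187 = 123*(-15) + 4*sqrt(148665)/187 = -1845 + 4*sqrt(148665)/187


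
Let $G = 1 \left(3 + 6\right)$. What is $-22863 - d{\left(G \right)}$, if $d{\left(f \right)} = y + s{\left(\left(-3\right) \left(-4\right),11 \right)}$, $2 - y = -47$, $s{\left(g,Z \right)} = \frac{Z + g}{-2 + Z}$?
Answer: $- \frac{206231}{9} \approx -22915.0$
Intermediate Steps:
$s{\left(g,Z \right)} = \frac{Z + g}{-2 + Z}$
$y = 49$ ($y = 2 - -47 = 2 + 47 = 49$)
$G = 9$ ($G = 1 \cdot 9 = 9$)
$d{\left(f \right)} = \frac{464}{9}$ ($d{\left(f \right)} = 49 + \frac{11 - -12}{-2 + 11} = 49 + \frac{11 + 12}{9} = 49 + \frac{1}{9} \cdot 23 = 49 + \frac{23}{9} = \frac{464}{9}$)
$-22863 - d{\left(G \right)} = -22863 - \frac{464}{9} = - \frac{206231}{9}$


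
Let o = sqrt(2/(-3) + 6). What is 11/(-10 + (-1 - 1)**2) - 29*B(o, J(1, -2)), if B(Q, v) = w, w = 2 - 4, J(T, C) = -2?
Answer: 337/6 ≈ 56.167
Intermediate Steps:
w = -2
o = 4*sqrt(3)/3 (o = sqrt(2*(-1/3) + 6) = sqrt(-2/3 + 6) = sqrt(16/3) = 4*sqrt(3)/3 ≈ 2.3094)
B(Q, v) = -2
11/(-10 + (-1 - 1)**2) - 29*B(o, J(1, -2)) = 11/(-10 + (-1 - 1)**2) - 29*(-2) = 11/(-10 + (-2)**2) + 58 = 11/(-10 + 4) + 58 = 11/(-6) + 58 = 11*(-1/6) + 58 = -11/6 + 58 = 337/6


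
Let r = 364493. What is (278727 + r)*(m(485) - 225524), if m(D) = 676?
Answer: -144626730560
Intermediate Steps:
(278727 + r)*(m(485) - 225524) = (278727 + 364493)*(676 - 225524) = 643220*(-224848) = -144626730560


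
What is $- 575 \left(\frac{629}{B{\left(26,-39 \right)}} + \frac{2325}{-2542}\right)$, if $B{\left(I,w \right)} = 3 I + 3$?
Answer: $- \frac{26164225}{6642} \approx -3939.2$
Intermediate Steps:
$B{\left(I,w \right)} = 3 + 3 I$
$- 575 \left(\frac{629}{B{\left(26,-39 \right)}} + \frac{2325}{-2542}\right) = - 575 \left(\frac{629}{3 + 3 \cdot 26} + \frac{2325}{-2542}\right) = - 575 \left(\frac{629}{3 + 78} + 2325 \left(- \frac{1}{2542}\right)\right) = - 575 \left(\frac{629}{81} - \frac{75}{82}\right) = \left(-575\right) \frac{45503}{6642} = - \frac{26164225}{6642}$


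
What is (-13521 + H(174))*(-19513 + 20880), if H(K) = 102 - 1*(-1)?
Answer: -18342406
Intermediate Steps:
H(K) = 103 (H(K) = 102 + 1 = 103)
(-13521 + H(174))*(-19513 + 20880) = (-13521 + 103)*(-19513 + 20880) = -13418*1367 = -18342406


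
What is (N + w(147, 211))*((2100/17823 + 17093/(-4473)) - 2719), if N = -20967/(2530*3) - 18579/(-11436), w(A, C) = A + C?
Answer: -6225478310956536064/6407252989137 ≈ -9.7163e+5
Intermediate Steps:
N = -5486889/4822180 (N = -20967/7590 - 18579*(-1/11436) = -20967*1/7590 + 6193/3812 = -6989/2530 + 6193/3812 = -5486889/4822180 ≈ -1.1378)
(N + w(147, 211))*((2100/17823 + 17093/(-4473)) - 2719) = (-5486889/4822180 + (147 + 211))*((2100/17823 + 17093/(-4473)) - 2719) = (-5486889/4822180 + 358)*((2100*(1/17823) + 17093*(-1/4473)) - 2719) = 1720853551*((700/5941 - 17093/4473) - 2719)/4822180 = 1720853551*(-98418413/26574093 - 2719)/4822180 = (1720853551/4822180)*(-72353377280/26574093) = -6225478310956536064/6407252989137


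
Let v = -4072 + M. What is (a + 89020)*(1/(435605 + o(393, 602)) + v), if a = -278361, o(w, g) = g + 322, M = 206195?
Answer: -16706039451766188/436529 ≈ -3.8270e+10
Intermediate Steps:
o(w, g) = 322 + g
v = 202123 (v = -4072 + 206195 = 202123)
(a + 89020)*(1/(435605 + o(393, 602)) + v) = (-278361 + 89020)*(1/(435605 + (322 + 602)) + 202123) = -189341*(1/(435605 + 924) + 202123) = -189341*(1/436529 + 202123) = -189341*88232551068/436529 = -16706039451766188/436529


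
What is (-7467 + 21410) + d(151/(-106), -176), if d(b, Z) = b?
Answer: 1477807/106 ≈ 13942.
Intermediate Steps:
(-7467 + 21410) + d(151/(-106), -176) = (-7467 + 21410) + 151/(-106) = 13943 + 151*(-1/106) = 13943 - 151/106 = 1477807/106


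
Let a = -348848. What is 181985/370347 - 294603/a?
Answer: 172590440521/129194810256 ≈ 1.3359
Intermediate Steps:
181985/370347 - 294603/a = 181985/370347 - 294603/(-348848) = 181985*(1/370347) - 294603*(-1/348848) = 181985/370347 + 294603/348848 = 172590440521/129194810256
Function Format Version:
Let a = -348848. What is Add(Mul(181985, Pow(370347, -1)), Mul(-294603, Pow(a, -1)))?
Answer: Rational(172590440521, 129194810256) ≈ 1.3359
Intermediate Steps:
Add(Mul(181985, Pow(370347, -1)), Mul(-294603, Pow(a, -1))) = Add(Mul(181985, Pow(370347, -1)), Mul(-294603, Pow(-348848, -1))) = Add(Mul(181985, Rational(1, 370347)), Mul(-294603, Rational(-1, 348848))) = Add(Rational(181985, 370347), Rational(294603, 348848)) = Rational(172590440521, 129194810256)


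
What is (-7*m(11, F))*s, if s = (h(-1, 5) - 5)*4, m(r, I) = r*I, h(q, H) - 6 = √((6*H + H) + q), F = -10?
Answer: 3080 + 3080*√34 ≈ 21039.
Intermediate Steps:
h(q, H) = 6 + √(q + 7*H) (h(q, H) = 6 + √((6*H + H) + q) = 6 + √(7*H + q) = 6 + √(q + 7*H))
m(r, I) = I*r
s = 4 + 4*√34 (s = ((6 + √(-1 + 7*5)) - 5)*4 = ((6 + √(-1 + 35)) - 5)*4 = ((6 + √34) - 5)*4 = (1 + √34)*4 = 4 + 4*√34 ≈ 27.324)
(-7*m(11, F))*s = (-(-70)*11)*(4 + 4*√34) = (-7*(-110))*(4 + 4*√34) = 770*(4 + 4*√34) = 3080 + 3080*√34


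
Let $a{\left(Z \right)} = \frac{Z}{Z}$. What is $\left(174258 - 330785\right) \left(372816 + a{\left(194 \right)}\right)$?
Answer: $-58355926559$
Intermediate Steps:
$a{\left(Z \right)} = 1$
$\left(174258 - 330785\right) \left(372816 + a{\left(194 \right)}\right) = \left(174258 - 330785\right) \left(372816 + 1\right) = \left(-156527\right) 372817 = -58355926559$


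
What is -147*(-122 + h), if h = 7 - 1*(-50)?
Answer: 9555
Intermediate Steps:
h = 57 (h = 7 + 50 = 57)
-147*(-122 + h) = -147*(-122 + 57) = -147*(-65) = 9555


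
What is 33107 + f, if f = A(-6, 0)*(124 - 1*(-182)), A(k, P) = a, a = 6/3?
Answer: 33719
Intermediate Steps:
a = 2 (a = 6*(⅓) = 2)
A(k, P) = 2
f = 612 (f = 2*(124 - 1*(-182)) = 2*(124 + 182) = 2*306 = 612)
33107 + f = 33107 + 612 = 33719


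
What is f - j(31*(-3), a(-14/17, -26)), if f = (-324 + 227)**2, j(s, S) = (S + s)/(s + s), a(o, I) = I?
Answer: 1749955/186 ≈ 9408.4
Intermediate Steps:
j(s, S) = (S + s)/(2*s) (j(s, S) = (S + s)/((2*s)) = (S + s)*(1/(2*s)) = (S + s)/(2*s))
f = 9409 (f = (-97)**2 = 9409)
f - j(31*(-3), a(-14/17, -26)) = 9409 - (-26 + 31*(-3))/(2*(31*(-3))) = 9409 - (-26 - 93)/(2*(-93)) = 9409 - (-1)*(-119)/(2*93) = 9409 - 1*119/186 = 9409 - 119/186 = 1749955/186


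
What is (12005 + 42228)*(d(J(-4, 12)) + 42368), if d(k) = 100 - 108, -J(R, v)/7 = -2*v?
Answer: 2297309880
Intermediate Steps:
J(R, v) = 14*v (J(R, v) = -(-14)*v = 14*v)
d(k) = -8
(12005 + 42228)*(d(J(-4, 12)) + 42368) = (12005 + 42228)*(-8 + 42368) = 54233*42360 = 2297309880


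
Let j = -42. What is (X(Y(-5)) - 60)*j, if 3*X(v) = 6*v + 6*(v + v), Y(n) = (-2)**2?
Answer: 1512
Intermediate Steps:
Y(n) = 4
X(v) = 6*v (X(v) = (6*v + 6*(v + v))/3 = (6*v + 6*(2*v))/3 = (6*v + 12*v)/3 = (18*v)/3 = 6*v)
(X(Y(-5)) - 60)*j = (6*4 - 60)*(-42) = (24 - 60)*(-42) = -36*(-42) = 1512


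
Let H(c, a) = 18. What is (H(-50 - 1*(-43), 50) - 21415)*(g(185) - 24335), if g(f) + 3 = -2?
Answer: 520802980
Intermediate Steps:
g(f) = -5 (g(f) = -3 - 2 = -5)
(H(-50 - 1*(-43), 50) - 21415)*(g(185) - 24335) = (18 - 21415)*(-5 - 24335) = -21397*(-24340) = 520802980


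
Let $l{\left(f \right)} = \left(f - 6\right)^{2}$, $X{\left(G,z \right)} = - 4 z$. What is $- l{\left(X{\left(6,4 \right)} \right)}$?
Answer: $-484$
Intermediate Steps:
$l{\left(f \right)} = \left(-6 + f\right)^{2}$ ($l{\left(f \right)} = \left(f - 6\right)^{2} = \left(-6 + f\right)^{2}$)
$- l{\left(X{\left(6,4 \right)} \right)} = - \left(-6 - 16\right)^{2} = - \left(-22\right)^{2} = \left(-1\right) 484 = -484$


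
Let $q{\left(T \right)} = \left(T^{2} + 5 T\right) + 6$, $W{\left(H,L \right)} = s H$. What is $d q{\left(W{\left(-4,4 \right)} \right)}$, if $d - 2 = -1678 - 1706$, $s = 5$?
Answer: $-1034892$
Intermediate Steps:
$W{\left(H,L \right)} = 5 H$
$q{\left(T \right)} = 6 + T^{2} + 5 T$
$d = -3382$ ($d = 2 - 3384 = -3382$)
$d q{\left(W{\left(-4,4 \right)} \right)} = - 3382 \left(6 + \left(5 \left(-4\right)\right)^{2} + 5 \cdot 5 \left(-4\right)\right) = - 3382 \left(6 + \left(-20\right)^{2} + 5 \left(-20\right)\right) = - 3382 \left(6 + 400 - 100\right) = \left(-3382\right) 306 = -1034892$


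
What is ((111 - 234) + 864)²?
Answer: 549081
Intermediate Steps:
((111 - 234) + 864)² = (-123 + 864)² = 741² = 549081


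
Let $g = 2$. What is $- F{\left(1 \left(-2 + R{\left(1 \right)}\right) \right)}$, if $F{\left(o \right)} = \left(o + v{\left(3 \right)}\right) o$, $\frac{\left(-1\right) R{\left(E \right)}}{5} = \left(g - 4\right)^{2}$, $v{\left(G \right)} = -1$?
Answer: $-506$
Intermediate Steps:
$R{\left(E \right)} = -20$ ($R{\left(E \right)} = - 5 \left(2 - 4\right)^{2} = - 5 \left(-2\right)^{2} = \left(-5\right) 4 = -20$)
$F{\left(o \right)} = o \left(-1 + o\right)$ ($F{\left(o \right)} = \left(o - 1\right) o = \left(-1 + o\right) o = o \left(-1 + o\right)$)
$- F{\left(1 \left(-2 + R{\left(1 \right)}\right) \right)} = - 1 \left(-2 - 20\right) \left(-1 + 1 \left(-2 - 20\right)\right) = - 1 \left(-22\right) \left(-1 + 1 \left(-22\right)\right) = - \left(-22\right) \left(-1 - 22\right) = - \left(-22\right) \left(-23\right) = \left(-1\right) 506 = -506$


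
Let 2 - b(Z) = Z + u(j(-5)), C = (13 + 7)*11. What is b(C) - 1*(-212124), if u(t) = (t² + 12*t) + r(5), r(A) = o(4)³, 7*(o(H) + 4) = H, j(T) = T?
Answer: 72709587/343 ≈ 2.1198e+5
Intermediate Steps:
o(H) = -4 + H/7
r(A) = -13824/343 (r(A) = (-4 + (⅐)*4)³ = (-4 + 4/7)³ = (-24/7)³ = -13824/343)
C = 220 (C = 20*11 = 220)
u(t) = -13824/343 + t² + 12*t (u(t) = (t² + 12*t) - 13824/343 = -13824/343 + t² + 12*t)
b(Z) = 26515/343 - Z (b(Z) = 2 - (Z + (-13824/343 + (-5)² + 12*(-5))) = 2 - (Z + (-13824/343 + 25 - 60)) = 2 - (Z - 25829/343) = 2 - (-25829/343 + Z) = 2 + (25829/343 - Z) = 26515/343 - Z)
b(C) - 1*(-212124) = (26515/343 - 1*220) - 1*(-212124) = (26515/343 - 220) + 212124 = -48945/343 + 212124 = 72709587/343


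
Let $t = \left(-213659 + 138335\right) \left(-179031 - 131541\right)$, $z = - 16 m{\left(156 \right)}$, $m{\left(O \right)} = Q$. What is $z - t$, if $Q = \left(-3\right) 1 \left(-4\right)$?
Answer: $-23393525520$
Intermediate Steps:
$Q = 12$ ($Q = \left(-3\right) \left(-4\right) = 12$)
$m{\left(O \right)} = 12$
$z = -192$ ($z = \left(-16\right) 12 = -192$)
$t = 23393525328$ ($t = \left(-75324\right) \left(-310572\right) = 23393525328$)
$z - t = -192 - 23393525328 = -23393525520$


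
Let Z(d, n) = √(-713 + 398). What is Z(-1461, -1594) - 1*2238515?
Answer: -2238515 + 3*I*√35 ≈ -2.2385e+6 + 17.748*I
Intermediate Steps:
Z(d, n) = 3*I*√35 (Z(d, n) = √(-315) = 3*I*√35)
Z(-1461, -1594) - 1*2238515 = 3*I*√35 - 1*2238515 = 3*I*√35 - 2238515 = -2238515 + 3*I*√35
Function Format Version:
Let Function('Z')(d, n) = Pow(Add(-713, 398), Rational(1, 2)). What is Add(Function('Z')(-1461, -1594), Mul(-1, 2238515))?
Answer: Add(-2238515, Mul(3, I, Pow(35, Rational(1, 2)))) ≈ Add(-2.2385e+6, Mul(17.748, I))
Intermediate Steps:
Function('Z')(d, n) = Mul(3, I, Pow(35, Rational(1, 2))) (Function('Z')(d, n) = Pow(-315, Rational(1, 2)) = Mul(3, I, Pow(35, Rational(1, 2))))
Add(Function('Z')(-1461, -1594), Mul(-1, 2238515)) = Add(Mul(3, I, Pow(35, Rational(1, 2))), Mul(-1, 2238515)) = Add(Mul(3, I, Pow(35, Rational(1, 2))), -2238515) = Add(-2238515, Mul(3, I, Pow(35, Rational(1, 2))))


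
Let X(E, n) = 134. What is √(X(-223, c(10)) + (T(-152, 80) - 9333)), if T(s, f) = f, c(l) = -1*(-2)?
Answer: I*√9119 ≈ 95.493*I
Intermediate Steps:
c(l) = 2
√(X(-223, c(10)) + (T(-152, 80) - 9333)) = √(134 + (80 - 9333)) = √(134 - 9253) = √(-9119) = I*√9119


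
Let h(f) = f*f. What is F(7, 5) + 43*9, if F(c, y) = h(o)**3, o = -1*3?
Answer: 1116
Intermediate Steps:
o = -3
h(f) = f**2
F(c, y) = 729 (F(c, y) = ((-3)**2)**3 = 9**3 = 729)
F(7, 5) + 43*9 = 729 + 43*9 = 729 + 387 = 1116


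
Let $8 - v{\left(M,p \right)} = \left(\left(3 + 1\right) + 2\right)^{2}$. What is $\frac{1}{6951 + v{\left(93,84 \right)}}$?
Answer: $\frac{1}{6923} \approx 0.00014445$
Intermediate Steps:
$v{\left(M,p \right)} = -28$ ($v{\left(M,p \right)} = 8 - \left(\left(3 + 1\right) + 2\right)^{2} = 8 - \left(4 + 2\right)^{2} = 8 - 6^{2} = 8 - 36 = -28$)
$\frac{1}{6951 + v{\left(93,84 \right)}} = \frac{1}{6951 - 28} = \frac{1}{6923}$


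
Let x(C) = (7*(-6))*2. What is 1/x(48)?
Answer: -1/84 ≈ -0.011905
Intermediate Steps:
x(C) = -84 (x(C) = -42*2 = -84)
1/x(48) = 1/(-84) = -1/84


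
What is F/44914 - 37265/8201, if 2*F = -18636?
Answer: -875068564/184169857 ≈ -4.7514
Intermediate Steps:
F = -9318 (F = (1/2)*(-18636) = -9318)
F/44914 - 37265/8201 = -9318/44914 - 37265/8201 = -9318*1/44914 - 37265*1/8201 = -4659/22457 - 37265/8201 = -875068564/184169857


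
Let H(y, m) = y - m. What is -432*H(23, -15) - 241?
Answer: -16657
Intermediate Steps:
-432*H(23, -15) - 241 = -432*(23 - 1*(-15)) - 241 = -432*(23 + 15) - 241 = -432*38 - 241 = -16416 - 241 = -16657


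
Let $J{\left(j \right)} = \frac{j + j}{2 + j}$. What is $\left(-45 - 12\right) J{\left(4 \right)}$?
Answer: $-76$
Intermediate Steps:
$J{\left(j \right)} = \frac{2 j}{2 + j}$
$\left(-45 - 12\right) J{\left(4 \right)} = \left(-45 - 12\right) 2 \cdot 4 \frac{1}{2 + 4} = - 57 \cdot 2 \cdot 4 \cdot \frac{1}{6} = \left(-57\right) \frac{4}{3} = -76$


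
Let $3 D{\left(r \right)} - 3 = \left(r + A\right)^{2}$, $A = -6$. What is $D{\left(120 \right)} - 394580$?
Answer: $-390247$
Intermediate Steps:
$D{\left(r \right)} = 1 + \frac{\left(-6 + r\right)^{2}}{3}$ ($D{\left(r \right)} = 1 + \frac{\left(r - 6\right)^{2}}{3} = 1 + \frac{\left(-6 + r\right)^{2}}{3}$)
$D{\left(120 \right)} - 394580 = \left(1 + \frac{\left(-6 + 120\right)^{2}}{3}\right) - 394580 = \left(1 + \frac{114^{2}}{3}\right) - 394580 = \left(1 + \frac{1}{3} \cdot 12996\right) - 394580 = \left(1 + 4332\right) - 394580 = 4333 - 394580 = -390247$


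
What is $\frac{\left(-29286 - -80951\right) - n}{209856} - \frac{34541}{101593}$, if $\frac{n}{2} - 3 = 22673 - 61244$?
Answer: $\frac{5836643897}{21319900608} \approx 0.27377$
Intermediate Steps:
$n = -77136$ ($n = 6 + 2 \left(22673 - 61244\right) = 6 + 2 \left(-38571\right) = 6 - 77142 = -77136$)
$\frac{\left(-29286 - -80951\right) - n}{209856} - \frac{34541}{101593} = \frac{\left(-29286 - -80951\right) - -77136}{209856} - \frac{34541}{101593} = \left(\left(-29286 + 80951\right) + 77136\right) \frac{1}{209856} - \frac{34541}{101593} = \left(51665 + 77136\right) \frac{1}{209856} - \frac{34541}{101593} = 128801 \cdot \frac{1}{209856} - \frac{34541}{101593} = \frac{128801}{209856} - \frac{34541}{101593} = \frac{5836643897}{21319900608}$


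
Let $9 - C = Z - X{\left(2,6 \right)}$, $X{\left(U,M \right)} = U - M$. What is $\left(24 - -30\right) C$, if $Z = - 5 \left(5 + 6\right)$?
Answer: $3240$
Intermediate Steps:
$Z = -55$ ($Z = \left(-5\right) 11 = -55$)
$C = 60$ ($C = 9 - \left(-55 - \left(2 - 6\right)\right) = 9 - \left(-55 - -4\right) = 9 - \left(-55 + 4\right) = 9 - -51 = 9 + 51 = 60$)
$\left(24 - -30\right) C = \left(24 - -30\right) 60 = \left(24 + 30\right) 60 = 54 \cdot 60 = 3240$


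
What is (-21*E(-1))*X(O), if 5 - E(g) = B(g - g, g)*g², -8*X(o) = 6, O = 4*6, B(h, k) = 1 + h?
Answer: 63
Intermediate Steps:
O = 24
X(o) = -¾ (X(o) = -⅛*6 = -¾)
E(g) = 5 - g² (E(g) = 5 - (1 + (g - g))*g² = 5 - (1 + 0)*g² = 5 - g²)
(-21*E(-1))*X(O) = -21*(5 - 1*(-1)²)*(-¾) = -21*(5 - 1*1)*(-¾) = -21*(5 - 1)*(-¾) = -21*4*(-¾) = -84*(-¾) = 63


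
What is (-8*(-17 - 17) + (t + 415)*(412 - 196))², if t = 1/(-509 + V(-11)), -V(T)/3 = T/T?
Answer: 33112440344281/4096 ≈ 8.0841e+9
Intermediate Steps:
V(T) = -3 (V(T) = -3*T/T = -3*1 = -3)
t = -1/512 (t = 1/(-509 - 3) = 1/(-512) = -1/512 ≈ -0.0019531)
(-8*(-17 - 17) + (t + 415)*(412 - 196))² = (-8*(-17 - 17) + (-1/512 + 415)*(412 - 196))² = (-8*(-34) + (212479/512)*216)² = (272 + 5736933/64)² = (5754341/64)² = 33112440344281/4096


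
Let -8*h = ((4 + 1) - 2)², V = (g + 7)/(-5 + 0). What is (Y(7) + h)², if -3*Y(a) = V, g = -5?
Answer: 14161/14400 ≈ 0.98340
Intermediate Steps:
V = -⅖ (V = (-5 + 7)/(-5 + 0) = 2/(-5) = 2*(-⅕) = -⅖ ≈ -0.40000)
Y(a) = 2/15 (Y(a) = -⅓*(-⅖) = 2/15)
h = -9/8 (h = -((4 + 1) - 2)²/8 = -(5 - 2)²/8 = -⅛*3² = -⅛*9 = -9/8 ≈ -1.1250)
(Y(7) + h)² = (2/15 - 9/8)² = (-119/120)² = 14161/14400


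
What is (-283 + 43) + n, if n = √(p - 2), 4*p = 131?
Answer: -240 + √123/2 ≈ -234.45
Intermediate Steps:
p = 131/4 (p = (¼)*131 = 131/4 ≈ 32.750)
n = √123/2 (n = √(131/4 - 2) = √(123/4) = √123/2 ≈ 5.5453)
(-283 + 43) + n = (-283 + 43) + √123/2 = -240 + √123/2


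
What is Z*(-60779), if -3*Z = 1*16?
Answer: 972464/3 ≈ 3.2415e+5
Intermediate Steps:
Z = -16/3 ≈ -5.3333
Z*(-60779) = -16/3*(-60779) = 972464/3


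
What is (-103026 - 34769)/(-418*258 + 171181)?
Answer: -137795/63337 ≈ -2.1756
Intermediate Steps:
(-103026 - 34769)/(-418*258 + 171181) = -137795/(-107844 + 171181) = -137795/63337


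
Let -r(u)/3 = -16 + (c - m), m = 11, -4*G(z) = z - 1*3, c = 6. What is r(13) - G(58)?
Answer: 307/4 ≈ 76.750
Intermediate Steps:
G(z) = ¾ - z/4 (G(z) = -(z - 1*3)/4 = -(z - 3)/4 = -(-3 + z)/4 = ¾ - z/4)
r(u) = 63 (r(u) = -3*(-16 + (6 - 1*11)) = -3*(-16 + (6 - 11)) = -3*(-16 - 5) = -3*(-21) = 63)
r(13) - G(58) = 63 - (¾ - ¼*58) = 63 - (¾ - 29/2) = 63 - 1*(-55/4) = 63 + 55/4 = 307/4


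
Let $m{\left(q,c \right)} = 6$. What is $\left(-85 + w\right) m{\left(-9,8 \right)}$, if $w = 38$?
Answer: $-282$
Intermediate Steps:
$\left(-85 + w\right) m{\left(-9,8 \right)} = \left(-85 + 38\right) 6 = \left(-47\right) 6 = -282$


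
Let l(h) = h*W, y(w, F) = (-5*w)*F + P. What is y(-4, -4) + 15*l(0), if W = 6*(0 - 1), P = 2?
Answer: -78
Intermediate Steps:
y(w, F) = 2 - 5*F*w (y(w, F) = (-5*w)*F + 2 = -5*F*w + 2 = 2 - 5*F*w)
W = -6 (W = 6*(-1) = -6)
l(h) = -6*h (l(h) = h*(-6) = -6*h)
y(-4, -4) + 15*l(0) = (2 - 5*(-4)*(-4)) + 15*(-6*0) = (2 - 80) + 15*0 = -78 + 0 = -78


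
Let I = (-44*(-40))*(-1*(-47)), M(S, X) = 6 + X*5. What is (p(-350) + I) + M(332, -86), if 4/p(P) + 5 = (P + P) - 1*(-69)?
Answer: 13085063/159 ≈ 82296.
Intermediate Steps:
M(S, X) = 6 + 5*X
p(P) = 4/(64 + 2*P) (p(P) = 4/(-5 + ((P + P) - 1*(-69))) = 4/(-5 + (2*P + 69)) = 4/(-5 + (69 + 2*P)) = 4/(64 + 2*P))
I = 82720 (I = 1760*47 = 82720)
(p(-350) + I) + M(332, -86) = (2/(32 - 350) + 82720) + (6 + 5*(-86)) = (2/(-318) + 82720) + (6 - 430) = (2*(-1/318) + 82720) - 424 = (-1/159 + 82720) - 424 = 13152479/159 - 424 = 13085063/159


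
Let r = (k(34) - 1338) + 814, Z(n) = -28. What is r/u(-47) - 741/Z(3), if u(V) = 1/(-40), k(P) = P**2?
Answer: -707099/28 ≈ -25254.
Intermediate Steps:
u(V) = -1/40
r = 632 (r = (34**2 - 1338) + 814 = (1156 - 1338) + 814 = -182 + 814 = 632)
r/u(-47) - 741/Z(3) = 632/(-1/40) - 741/(-28) = 632*(-40) - 741*(-1/28) = -25280 + 741/28 = -707099/28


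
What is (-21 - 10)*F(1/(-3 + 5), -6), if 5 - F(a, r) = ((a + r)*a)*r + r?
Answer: 341/2 ≈ 170.50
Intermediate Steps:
F(a, r) = 5 - r - a*r*(a + r) (F(a, r) = 5 - (((a + r)*a)*r + r) = 5 - ((a*(a + r))*r + r) = 5 - (a*r*(a + r) + r) = 5 - (r + a*r*(a + r)) = 5 + (-r - a*r*(a + r)) = 5 - r - a*r*(a + r))
(-21 - 10)*F(1/(-3 + 5), -6) = (-21 - 10)*(5 - 1*(-6) - 1*(-6)²/(-3 + 5) - 1*(-6)*(1/(-3 + 5))²) = -31*(5 + 6 - 1*36/2 - 1*(-6)*(1/2)²) = -31*(5 + 6 - 1*½*36 - 1*(-6)*(½)²) = -31*(5 + 6 - 18 - 1*(-6)*¼) = -31*(5 + 6 - 18 + 3/2) = -31*(-11/2) = 341/2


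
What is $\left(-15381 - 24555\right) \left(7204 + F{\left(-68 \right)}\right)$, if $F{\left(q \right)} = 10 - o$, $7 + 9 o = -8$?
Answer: $-288164864$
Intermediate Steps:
$o = - \frac{5}{3}$ ($o = - \frac{7}{9} + \frac{1}{9} \left(-8\right) = - \frac{7}{9} - \frac{8}{9} = - \frac{5}{3} \approx -1.6667$)
$F{\left(q \right)} = \frac{35}{3}$ ($F{\left(q \right)} = 10 - - \frac{5}{3} = 10 + \frac{5}{3} = \frac{35}{3}$)
$\left(-15381 - 24555\right) \left(7204 + F{\left(-68 \right)}\right) = \left(-15381 - 24555\right) \left(7204 + \frac{35}{3}\right) = \left(-39936\right) \frac{21647}{3} = -288164864$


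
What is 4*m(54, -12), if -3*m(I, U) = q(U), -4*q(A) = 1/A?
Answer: -1/36 ≈ -0.027778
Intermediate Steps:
q(A) = -1/(4*A)
m(I, U) = 1/(12*U) (m(I, U) = -(-1)/(12*U) = 1/(12*U))
4*m(54, -12) = 4*((1/12)/(-12)) = 4*((1/12)*(-1/12)) = 4*(-1/144) = -1/36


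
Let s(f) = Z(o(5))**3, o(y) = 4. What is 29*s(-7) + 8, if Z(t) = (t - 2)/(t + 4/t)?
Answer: 1232/125 ≈ 9.8560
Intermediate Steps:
Z(t) = (-2 + t)/(t + 4/t)
s(f) = 8/125 (s(f) = (4*(-2 + 4)/(4 + 4**2))**3 = (4*2/(4 + 16))**3 = (4*2/20)**3 = (4*(1/20)*2)**3 = (2/5)**3 = 8/125)
29*s(-7) + 8 = 29*(8/125) + 8 = 232/125 + 8 = 1232/125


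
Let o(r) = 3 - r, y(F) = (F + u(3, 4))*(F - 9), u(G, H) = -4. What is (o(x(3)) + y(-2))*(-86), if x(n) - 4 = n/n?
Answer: -5504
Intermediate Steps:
y(F) = (-9 + F)*(-4 + F) (y(F) = (F - 4)*(F - 9) = (-4 + F)*(-9 + F) = (-9 + F)*(-4 + F))
x(n) = 5 (x(n) = 4 + n/n = 4 + 1 = 5)
(o(x(3)) + y(-2))*(-86) = ((3 - 1*5) + (36 + (-2)² - 13*(-2)))*(-86) = ((3 - 5) + (36 + 4 + 26))*(-86) = (-2 + 66)*(-86) = 64*(-86) = -5504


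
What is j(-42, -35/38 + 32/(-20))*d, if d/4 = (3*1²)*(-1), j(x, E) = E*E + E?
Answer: -415293/9025 ≈ -46.016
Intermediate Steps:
j(x, E) = E + E² (j(x, E) = E² + E = E + E²)
d = -12 (d = 4*((3*1²)*(-1)) = 4*((3*1)*(-1)) = 4*(3*(-1)) = 4*(-3) = -12)
j(-42, -35/38 + 32/(-20))*d = ((-35/38 + 32/(-20))*(1 + (-35/38 + 32/(-20))))*(-12) = ((-35*1/38 + 32*(-1/20))*(1 + (-35*1/38 + 32*(-1/20))))*(-12) = ((-35/38 - 8/5)*(1 + (-35/38 - 8/5)))*(-12) = -479*(1 - 479/190)/190*(-12) = -479/190*(-289/190)*(-12) = (138431/36100)*(-12) = -415293/9025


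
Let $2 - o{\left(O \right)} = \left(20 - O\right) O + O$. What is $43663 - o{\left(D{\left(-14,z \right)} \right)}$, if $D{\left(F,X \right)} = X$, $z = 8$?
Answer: $43765$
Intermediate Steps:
$o{\left(O \right)} = 2 - O - O \left(20 - O\right)$ ($o{\left(O \right)} = 2 - \left(\left(20 - O\right) O + O\right) = 2 - \left(O \left(20 - O\right) + O\right) = 2 - \left(O + O \left(20 - O\right)\right) = 2 - O - O \left(20 - O\right)$)
$43663 - o{\left(D{\left(-14,z \right)} \right)} = 43663 - \left(2 + 8^{2} - 168\right) = 43663 - \left(2 + 64 - 168\right) = 43663 - -102 = 43663 + 102 = 43765$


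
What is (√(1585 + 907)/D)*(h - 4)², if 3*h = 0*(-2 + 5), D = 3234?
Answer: 16*√623/1617 ≈ 0.24698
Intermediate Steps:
h = 0 (h = (0*(-2 + 5))/3 = (0*3)/3 = (⅓)*0 = 0)
(√(1585 + 907)/D)*(h - 4)² = (√(1585 + 907)/3234)*(0 - 4)² = (√2492*(1/3234))*(-4)² = ((2*√623)*(1/3234))*16 = (√623/1617)*16 = 16*√623/1617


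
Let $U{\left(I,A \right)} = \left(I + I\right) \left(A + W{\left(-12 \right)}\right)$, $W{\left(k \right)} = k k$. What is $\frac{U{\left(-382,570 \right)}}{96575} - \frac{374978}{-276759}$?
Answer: $- \frac{114757427114}{26728000425} \approx -4.2935$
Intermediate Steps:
$W{\left(k \right)} = k^{2}$
$U{\left(I,A \right)} = 2 I \left(144 + A\right)$ ($U{\left(I,A \right)} = \left(I + I\right) \left(A + \left(-12\right)^{2}\right) = 2 I \left(A + 144\right) = 2 I \left(144 + A\right)$)
$\frac{U{\left(-382,570 \right)}}{96575} - \frac{374978}{-276759} = \frac{2 \left(-382\right) \left(144 + 570\right)}{96575} - \frac{374978}{-276759} = 2 \left(-382\right) 714 \cdot \frac{1}{96575} - - \frac{374978}{276759} = \left(-545496\right) \frac{1}{96575} + \frac{374978}{276759} = - \frac{545496}{96575} + \frac{374978}{276759} = - \frac{114757427114}{26728000425}$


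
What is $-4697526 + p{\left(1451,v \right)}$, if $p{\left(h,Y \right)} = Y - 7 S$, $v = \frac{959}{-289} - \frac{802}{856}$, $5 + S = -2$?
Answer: $- \frac{581040851425}{123692} \approx -4.6975 \cdot 10^{6}$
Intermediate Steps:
$S = -7$ ($S = -5 - 2 = -7$)
$v = - \frac{526341}{123692}$ ($v = 959 \left(- \frac{1}{289}\right) - \frac{401}{428} = - \frac{959}{289} - \frac{401}{428} = - \frac{526341}{123692} \approx -4.2553$)
$p{\left(h,Y \right)} = 49 + Y$ ($p{\left(h,Y \right)} = Y - -49 = Y + 49 = 49 + Y$)
$-4697526 + p{\left(1451,v \right)} = -4697526 + \left(49 - \frac{526341}{123692}\right) = -4697526 + \frac{5534567}{123692} = - \frac{581040851425}{123692}$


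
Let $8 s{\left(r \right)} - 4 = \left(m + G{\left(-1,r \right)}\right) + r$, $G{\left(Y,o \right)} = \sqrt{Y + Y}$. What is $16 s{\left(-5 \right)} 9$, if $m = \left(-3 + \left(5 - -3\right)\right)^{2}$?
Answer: $432 + 18 i \sqrt{2} \approx 432.0 + 25.456 i$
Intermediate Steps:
$G{\left(Y,o \right)} = \sqrt{2} \sqrt{Y}$ ($G{\left(Y,o \right)} = \sqrt{2 Y} = \sqrt{2} \sqrt{Y}$)
$m = 25$ ($m = \left(-3 + \left(5 + 3\right)\right)^{2} = \left(-3 + 8\right)^{2} = 5^{2} = 25$)
$s{\left(r \right)} = \frac{29}{8} + \frac{r}{8} + \frac{i \sqrt{2}}{8}$ ($s{\left(r \right)} = \frac{1}{2} + \frac{\left(25 + \sqrt{2} \sqrt{-1}\right) + r}{8} = \frac{1}{2} + \frac{\left(25 + \sqrt{2} i\right) + r}{8} = \frac{1}{2} + \frac{\left(25 + i \sqrt{2}\right) + r}{8} = \frac{1}{2} + \frac{25 + r + i \sqrt{2}}{8} = \frac{1}{2} + \left(\frac{25}{8} + \frac{r}{8} + \frac{i \sqrt{2}}{8}\right) = \frac{29}{8} + \frac{r}{8} + \frac{i \sqrt{2}}{8}$)
$16 s{\left(-5 \right)} 9 = 16 \left(\frac{29}{8} + \frac{1}{8} \left(-5\right) + \frac{i \sqrt{2}}{8}\right) 9 = 16 \left(\frac{29}{8} - \frac{5}{8} + \frac{i \sqrt{2}}{8}\right) 9 = 16 \left(3 + \frac{i \sqrt{2}}{8}\right) 9 = \left(48 + 2 i \sqrt{2}\right) 9 = 432 + 18 i \sqrt{2}$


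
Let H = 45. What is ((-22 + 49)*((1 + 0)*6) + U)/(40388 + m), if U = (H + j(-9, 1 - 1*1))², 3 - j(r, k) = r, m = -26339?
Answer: 379/1561 ≈ 0.24279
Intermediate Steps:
j(r, k) = 3 - r
U = 3249 (U = (45 + (3 - 1*(-9)))² = (45 + (3 + 9))² = (45 + 12)² = 57² = 3249)
((-22 + 49)*((1 + 0)*6) + U)/(40388 + m) = ((-22 + 49)*((1 + 0)*6) + 3249)/(40388 - 26339) = (27*(1*6) + 3249)/14049 = (27*6 + 3249)*(1/14049) = (162 + 3249)*(1/14049) = 3411*(1/14049) = 379/1561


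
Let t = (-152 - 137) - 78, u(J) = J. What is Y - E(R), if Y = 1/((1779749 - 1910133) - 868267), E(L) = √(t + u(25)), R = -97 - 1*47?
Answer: -1/998651 - 3*I*√38 ≈ -1.0014e-6 - 18.493*I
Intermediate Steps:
R = -144 (R = -97 - 47 = -144)
t = -367 (t = -289 - 78 = -367)
E(L) = 3*I*√38 (E(L) = √(-367 + 25) = √(-342) = 3*I*√38)
Y = -1/998651 (Y = 1/(-130384 - 868267) = 1/(-998651) = -1/998651 ≈ -1.0014e-6)
Y - E(R) = -1/998651 - 3*I*√38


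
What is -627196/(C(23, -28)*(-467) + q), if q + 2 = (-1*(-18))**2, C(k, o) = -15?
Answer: -627196/7327 ≈ -85.601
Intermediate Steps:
q = 322 (q = -2 + (-1*(-18))**2 = -2 + 18**2 = -2 + 324 = 322)
-627196/(C(23, -28)*(-467) + q) = -627196/(-15*(-467) + 322) = -627196/(7005 + 322) = -627196/7327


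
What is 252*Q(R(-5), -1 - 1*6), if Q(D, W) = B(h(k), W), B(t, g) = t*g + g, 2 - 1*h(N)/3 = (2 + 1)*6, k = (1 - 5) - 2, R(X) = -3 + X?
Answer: 82908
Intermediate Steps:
k = -6 (k = -4 - 2 = -6)
h(N) = -48 (h(N) = 6 - 3*(2 + 1)*6 = 6 - 9*6 = 6 - 3*18 = 6 - 54 = -48)
B(t, g) = g + g*t (B(t, g) = g*t + g = g + g*t)
Q(D, W) = -47*W (Q(D, W) = W*(1 - 48) = W*(-47) = -47*W)
252*Q(R(-5), -1 - 1*6) = 252*(-47*(-1 - 1*6)) = 252*(-47*(-1 - 6)) = 252*(-47*(-7)) = 252*329 = 82908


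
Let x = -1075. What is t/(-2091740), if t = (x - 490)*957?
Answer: 299541/418348 ≈ 0.71601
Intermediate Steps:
t = -1497705 (t = (-1075 - 490)*957 = -1565*957 = -1497705)
t/(-2091740) = -1497705/(-2091740) = -1497705*(-1/2091740) = 299541/418348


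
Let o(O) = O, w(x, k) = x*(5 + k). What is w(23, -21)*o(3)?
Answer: -1104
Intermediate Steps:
w(23, -21)*o(3) = (23*(5 - 21))*3 = (23*(-16))*3 = -368*3 = -1104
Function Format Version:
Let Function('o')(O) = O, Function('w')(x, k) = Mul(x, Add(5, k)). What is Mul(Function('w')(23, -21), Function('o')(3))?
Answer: -1104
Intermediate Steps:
Mul(Function('w')(23, -21), Function('o')(3)) = Mul(Mul(23, Add(5, -21)), 3) = Mul(Mul(23, -16), 3) = Mul(-368, 3) = -1104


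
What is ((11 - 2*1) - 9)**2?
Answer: 0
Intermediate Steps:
((11 - 2*1) - 9)**2 = ((11 - 2) - 9)**2 = (9 - 9)**2 = 0**2 = 0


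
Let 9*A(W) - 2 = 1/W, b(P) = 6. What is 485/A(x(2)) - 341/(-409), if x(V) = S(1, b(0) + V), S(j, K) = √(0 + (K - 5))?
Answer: 10715461/4499 - 4365*√3/11 ≈ 1694.4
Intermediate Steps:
S(j, K) = √(-5 + K) (S(j, K) = √(0 + (-5 + K)) = √(-5 + K))
x(V) = √(1 + V) (x(V) = √(-5 + (6 + V)) = √(1 + V))
A(W) = 2/9 + 1/(9*W)
485/A(x(2)) - 341/(-409) = 485/(((1 + 2*√(1 + 2))/(9*(√(1 + 2))))) - 341/(-409) = 485/(((1 + 2*√3)/(9*(√3)))) - 341*(-1/409) = 485/(((√3/3)*(1 + 2*√3)/9)) + 341/409 = 485/((√3*(1 + 2*√3)/27)) + 341/409 = 485*(9*√3/(1 + 2*√3)) + 341/409 = 4365*√3/(1 + 2*√3) + 341/409 = 341/409 + 4365*√3/(1 + 2*√3)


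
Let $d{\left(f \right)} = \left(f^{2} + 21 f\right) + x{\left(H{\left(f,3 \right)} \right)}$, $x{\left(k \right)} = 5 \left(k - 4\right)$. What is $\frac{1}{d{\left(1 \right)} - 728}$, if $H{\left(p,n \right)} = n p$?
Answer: $- \frac{1}{711} \approx -0.0014065$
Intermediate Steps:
$x{\left(k \right)} = -20 + 5 k$ ($x{\left(k \right)} = 5 \left(-4 + k\right) = -20 + 5 k$)
$d{\left(f \right)} = -20 + f^{2} + 36 f$ ($d{\left(f \right)} = \left(f^{2} + 21 f\right) + \left(-20 + 5 \cdot 3 f\right) = \left(f^{2} + 21 f\right) + \left(-20 + 15 f\right) = -20 + f^{2} + 36 f$)
$\frac{1}{d{\left(1 \right)} - 728} = \frac{1}{\left(-20 + 1^{2} + 36 \cdot 1\right) - 728} = \frac{1}{\left(-20 + 1 + 36\right) - 728} = \frac{1}{17 - 728} = \frac{1}{-711} = - \frac{1}{711}$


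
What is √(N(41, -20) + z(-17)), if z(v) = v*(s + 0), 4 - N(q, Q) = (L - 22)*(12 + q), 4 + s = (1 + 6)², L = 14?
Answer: I*√337 ≈ 18.358*I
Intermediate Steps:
s = 45 (s = -4 + (1 + 6)² = -4 + 7² = -4 + 49 = 45)
N(q, Q) = 100 + 8*q (N(q, Q) = 4 - (14 - 22)*(12 + q) = 4 - (-8)*(12 + q) = 4 - (-96 - 8*q) = 4 + (96 + 8*q) = 100 + 8*q)
z(v) = 45*v (z(v) = v*(45 + 0) = v*45 = 45*v)
√(N(41, -20) + z(-17)) = √((100 + 8*41) + 45*(-17)) = √((100 + 328) - 765) = √(428 - 765) = √(-337) = I*√337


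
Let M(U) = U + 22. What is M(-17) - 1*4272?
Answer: -4267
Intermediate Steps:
M(U) = 22 + U
M(-17) - 1*4272 = (22 - 17) - 1*4272 = 5 - 4272 = -4267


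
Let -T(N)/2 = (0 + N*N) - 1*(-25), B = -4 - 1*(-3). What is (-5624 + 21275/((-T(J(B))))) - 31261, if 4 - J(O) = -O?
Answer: -2486905/68 ≈ -36572.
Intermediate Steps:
B = -1 (B = -4 + 3 = -1)
J(O) = 4 + O (J(O) = 4 - (-1)*O = 4 + O)
T(N) = -50 - 2*N² (T(N) = -2*((0 + N*N) - 1*(-25)) = -2*((0 + N²) + 25) = -2*(N² + 25) = -2*(25 + N²) = -50 - 2*N²)
(-5624 + 21275/((-T(J(B))))) - 31261 = (-5624 + 21275/((-(-50 - 2*(4 - 1)²)))) - 31261 = (-5624 + 21275/((-(-50 - 2*3²)))) - 31261 = (-5624 + 21275/((-(-50 - 2*9)))) - 31261 = (-5624 + 21275/((-(-50 - 18)))) - 31261 = (-5624 + 21275/((-1*(-68)))) - 31261 = (-5624 + 21275/68) - 31261 = -361157/68 - 31261 = -2486905/68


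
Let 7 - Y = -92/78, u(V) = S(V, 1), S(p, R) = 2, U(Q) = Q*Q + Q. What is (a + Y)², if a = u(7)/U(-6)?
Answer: 287296/4225 ≈ 67.999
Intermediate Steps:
U(Q) = Q + Q² (U(Q) = Q² + Q = Q + Q²)
u(V) = 2
Y = 319/39 (Y = 7 - (-92)/78 = 7 - 1*(-46/39) = 7 + 46/39 = 319/39 ≈ 8.1795)
a = 1/15 (a = 2/((-6*(1 - 6))) = 2/((-6*(-5))) = 2/30 = 2*(1/30) = 1/15 ≈ 0.066667)
(a + Y)² = (1/15 + 319/39)² = (536/65)² = 287296/4225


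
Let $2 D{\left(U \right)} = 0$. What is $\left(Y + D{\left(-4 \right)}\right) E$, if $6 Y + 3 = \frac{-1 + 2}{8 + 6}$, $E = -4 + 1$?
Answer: $\frac{41}{28} \approx 1.4643$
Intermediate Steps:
$E = -3$
$D{\left(U \right)} = 0$ ($D{\left(U \right)} = \frac{1}{2} \cdot 0 = 0$)
$Y = - \frac{41}{84}$ ($Y = - \frac{1}{2} + \frac{\left(-1 + 2\right) \frac{1}{8 + 6}}{6} = - \frac{1}{2} + \frac{1 \cdot \frac{1}{14}}{6} = - \frac{1}{2} + \frac{1}{6} \cdot \frac{1}{14} = - \frac{1}{2} + \frac{1}{84} = - \frac{41}{84} \approx -0.4881$)
$\left(Y + D{\left(-4 \right)}\right) E = \left(- \frac{41}{84} + 0\right) \left(-3\right) = \left(- \frac{41}{84}\right) \left(-3\right) = \frac{41}{28}$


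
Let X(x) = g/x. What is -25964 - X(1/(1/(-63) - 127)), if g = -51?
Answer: -681278/21 ≈ -32442.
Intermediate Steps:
X(x) = -51/x
-25964 - X(1/(1/(-63) - 127)) = -25964 - (-51)/(1/(1/(-63) - 127)) = -25964 - (-51)/(1/(-1/63 - 127)) = -25964 - (-51)/(1/(-8002/63)) = -25964 - (-51)/(-63/8002) = -25964 - (-51)*(-8002)/63 = -25964 - 1*136034/21 = -25964 - 136034/21 = -681278/21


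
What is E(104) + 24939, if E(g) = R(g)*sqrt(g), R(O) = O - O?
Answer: 24939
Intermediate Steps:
R(O) = 0
E(g) = 0 (E(g) = 0*sqrt(g) = 0)
E(104) + 24939 = 0 + 24939 = 24939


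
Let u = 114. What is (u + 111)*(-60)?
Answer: -13500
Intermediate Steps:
(u + 111)*(-60) = (114 + 111)*(-60) = 225*(-60) = -13500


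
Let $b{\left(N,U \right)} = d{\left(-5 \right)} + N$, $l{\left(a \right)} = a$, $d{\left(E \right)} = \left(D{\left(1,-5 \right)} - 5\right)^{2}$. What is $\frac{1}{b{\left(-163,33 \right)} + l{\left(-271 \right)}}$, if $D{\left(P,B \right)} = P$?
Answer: $- \frac{1}{418} \approx -0.0023923$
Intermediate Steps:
$d{\left(E \right)} = 16$ ($d{\left(E \right)} = \left(1 - 5\right)^{2} = \left(-4\right)^{2} = 16$)
$b{\left(N,U \right)} = 16 + N$
$\frac{1}{b{\left(-163,33 \right)} + l{\left(-271 \right)}} = \frac{1}{\left(16 - 163\right) - 271} = \frac{1}{-147 - 271} = \frac{1}{-418} = - \frac{1}{418}$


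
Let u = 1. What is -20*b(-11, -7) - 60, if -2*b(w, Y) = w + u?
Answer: -160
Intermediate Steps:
b(w, Y) = -½ - w/2 (b(w, Y) = -(w + 1)/2 = -(1 + w)/2 = -½ - w/2)
-20*b(-11, -7) - 60 = -20*(-½ - ½*(-11)) - 60 = -20*(-½ + 11/2) - 60 = -20*5 - 60 = -100 - 60 = -160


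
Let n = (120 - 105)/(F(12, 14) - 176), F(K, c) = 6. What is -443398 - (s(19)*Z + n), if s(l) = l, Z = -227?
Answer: -14928887/34 ≈ -4.3909e+5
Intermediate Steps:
n = -3/34 (n = (120 - 105)/(6 - 176) = 15/(-170) = 15*(-1/170) = -3/34 ≈ -0.088235)
-443398 - (s(19)*Z + n) = -443398 - (19*(-227) - 3/34) = -443398 - (-4313 - 3/34) = -443398 - 1*(-146645/34) = -443398 + 146645/34 = -14928887/34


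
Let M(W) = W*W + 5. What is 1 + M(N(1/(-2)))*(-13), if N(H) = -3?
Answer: -181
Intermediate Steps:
M(W) = 5 + W**2 (M(W) = W**2 + 5 = 5 + W**2)
1 + M(N(1/(-2)))*(-13) = 1 + (5 + (-3)**2)*(-13) = 1 + (5 + 9)*(-13) = 1 + 14*(-13) = 1 - 182 = -181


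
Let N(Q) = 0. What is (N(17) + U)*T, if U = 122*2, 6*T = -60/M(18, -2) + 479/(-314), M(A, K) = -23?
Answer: 477203/10833 ≈ 44.051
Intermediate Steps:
T = 7823/43332 (T = (-60/(-23) + 479/(-314))/6 = (-60*(-1/23) + 479*(-1/314))/6 = (60/23 - 479/314)/6 = (1/6)*(7823/7222) = 7823/43332 ≈ 0.18054)
U = 244
(N(17) + U)*T = (0 + 244)*(7823/43332) = 244*(7823/43332) = 477203/10833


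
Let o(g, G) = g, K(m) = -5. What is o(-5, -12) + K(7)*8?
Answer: -45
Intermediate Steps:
o(-5, -12) + K(7)*8 = -5 - 5*8 = -5 - 40 = -45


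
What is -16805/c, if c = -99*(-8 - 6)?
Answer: -16805/1386 ≈ -12.125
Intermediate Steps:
c = 1386 (c = -99*(-14) = 1386)
-16805/c = -16805/1386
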